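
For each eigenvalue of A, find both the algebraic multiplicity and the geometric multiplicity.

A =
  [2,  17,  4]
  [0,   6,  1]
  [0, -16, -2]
λ = 2: alg = 3, geom = 1

Step 1 — factor the characteristic polynomial to read off the algebraic multiplicities:
  χ_A(x) = (x - 2)^3

Step 2 — compute geometric multiplicities via the rank-nullity identity g(λ) = n − rank(A − λI):
  rank(A − (2)·I) = 2, so dim ker(A − (2)·I) = n − 2 = 1

Summary:
  λ = 2: algebraic multiplicity = 3, geometric multiplicity = 1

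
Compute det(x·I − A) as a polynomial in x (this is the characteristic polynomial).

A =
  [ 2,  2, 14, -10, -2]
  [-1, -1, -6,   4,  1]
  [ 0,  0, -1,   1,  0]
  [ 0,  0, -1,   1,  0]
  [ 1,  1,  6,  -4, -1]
x^5

Expanding det(x·I − A) (e.g. by cofactor expansion or by noting that A is similar to its Jordan form J, which has the same characteristic polynomial as A) gives
  χ_A(x) = x^5
which factors as x^5. The eigenvalues (with algebraic multiplicities) are λ = 0 with multiplicity 5.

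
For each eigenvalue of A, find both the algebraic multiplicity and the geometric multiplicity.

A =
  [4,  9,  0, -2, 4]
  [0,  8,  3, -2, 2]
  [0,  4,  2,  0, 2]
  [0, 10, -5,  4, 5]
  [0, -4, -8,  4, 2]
λ = 4: alg = 5, geom = 2

Step 1 — factor the characteristic polynomial to read off the algebraic multiplicities:
  χ_A(x) = (x - 4)^5

Step 2 — compute geometric multiplicities via the rank-nullity identity g(λ) = n − rank(A − λI):
  rank(A − (4)·I) = 3, so dim ker(A − (4)·I) = n − 3 = 2

Summary:
  λ = 4: algebraic multiplicity = 5, geometric multiplicity = 2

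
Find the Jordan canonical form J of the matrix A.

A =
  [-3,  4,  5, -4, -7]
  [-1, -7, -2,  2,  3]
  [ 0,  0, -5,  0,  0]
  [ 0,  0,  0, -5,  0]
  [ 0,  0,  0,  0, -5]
J_3(-5) ⊕ J_1(-5) ⊕ J_1(-5)

The characteristic polynomial is
  det(x·I − A) = x^5 + 25*x^4 + 250*x^3 + 1250*x^2 + 3125*x + 3125 = (x + 5)^5

Eigenvalues and multiplicities (the geometric multiplicity of λ is n − rank(A − λI), which equals the number of Jordan blocks for λ):
  λ = -5: algebraic multiplicity = 5, geometric multiplicity = 3

Determining the block sizes for each eigenvalue:
  λ = -5: with am = 5 and gm = 3, the partition is not yet determined (e.g. several partitions of 5 into 3 parts exist). Let N = A − (-5)·I. Computing rank(N^1) = 2, rank(N^2) = 1, rank(N^3) = 0; the number of blocks of size ≥ j is rank(N^{j−1}) − rank(N^j), giving [3, 1, 1]. So we have 1 block(s) of size 3, 2 block(s) of size 1 → block sizes [3, 1, 1]

Assembling the blocks gives a Jordan form
J =
  [-5,  1,  0,  0,  0]
  [ 0, -5,  1,  0,  0]
  [ 0,  0, -5,  0,  0]
  [ 0,  0,  0, -5,  0]
  [ 0,  0,  0,  0, -5]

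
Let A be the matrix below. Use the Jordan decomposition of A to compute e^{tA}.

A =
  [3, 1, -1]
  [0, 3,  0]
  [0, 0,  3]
e^{tA} =
  [exp(3*t), t*exp(3*t), -t*exp(3*t)]
  [0, exp(3*t), 0]
  [0, 0, exp(3*t)]

Strategy: write A = P · J · P⁻¹ where J is a Jordan canonical form, so e^{tA} = P · e^{tJ} · P⁻¹, and e^{tJ} can be computed block-by-block.

A has Jordan form
J =
  [3, 1, 0]
  [0, 3, 0]
  [0, 0, 3]
(up to reordering of blocks).

Per-block formulas:
  For a 2×2 Jordan block J_2(3): exp(t · J_2(3)) = e^(3t)·(I + t·N), where N is the 2×2 nilpotent shift.
  For a 1×1 block at λ = 3: exp(t · [3]) = [e^(3t)].

After assembling e^{tJ} and conjugating by P, we get:

e^{tA} =
  [exp(3*t), t*exp(3*t), -t*exp(3*t)]
  [0, exp(3*t), 0]
  [0, 0, exp(3*t)]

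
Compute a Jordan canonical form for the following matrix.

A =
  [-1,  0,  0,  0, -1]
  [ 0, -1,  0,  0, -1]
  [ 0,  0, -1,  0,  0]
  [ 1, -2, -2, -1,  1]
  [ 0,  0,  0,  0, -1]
J_3(-1) ⊕ J_1(-1) ⊕ J_1(-1)

The characteristic polynomial is
  det(x·I − A) = x^5 + 5*x^4 + 10*x^3 + 10*x^2 + 5*x + 1 = (x + 1)^5

Eigenvalues and multiplicities (the geometric multiplicity of λ is n − rank(A − λI), which equals the number of Jordan blocks for λ):
  λ = -1: algebraic multiplicity = 5, geometric multiplicity = 3

Determining the block sizes for each eigenvalue:
  λ = -1: with am = 5 and gm = 3, the partition is not yet determined (e.g. several partitions of 5 into 3 parts exist). Let N = A − (-1)·I. Computing rank(N^1) = 2, rank(N^2) = 1, rank(N^3) = 0; the number of blocks of size ≥ j is rank(N^{j−1}) − rank(N^j), giving [3, 1, 1]. So we have 1 block(s) of size 3, 2 block(s) of size 1 → block sizes [3, 1, 1]

Assembling the blocks gives a Jordan form
J =
  [-1,  1,  0,  0,  0]
  [ 0, -1,  1,  0,  0]
  [ 0,  0, -1,  0,  0]
  [ 0,  0,  0, -1,  0]
  [ 0,  0,  0,  0, -1]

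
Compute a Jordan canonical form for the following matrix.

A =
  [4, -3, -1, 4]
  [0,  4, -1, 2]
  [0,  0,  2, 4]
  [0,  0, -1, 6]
J_3(4) ⊕ J_1(4)

The characteristic polynomial is
  det(x·I − A) = x^4 - 16*x^3 + 96*x^2 - 256*x + 256 = (x - 4)^4

Eigenvalues and multiplicities (the geometric multiplicity of λ is n − rank(A − λI), which equals the number of Jordan blocks for λ):
  λ = 4: algebraic multiplicity = 4, geometric multiplicity = 2

Determining the block sizes for each eigenvalue:
  λ = 4: with am = 4 and gm = 2, the partition is not yet determined (e.g. several partitions of 4 into 2 parts exist). Let N = A − (4)·I. Computing rank(N^1) = 2, rank(N^2) = 1, rank(N^3) = 0; the number of blocks of size ≥ j is rank(N^{j−1}) − rank(N^j), giving [2, 1, 1]. So we have 1 block(s) of size 3, 1 block(s) of size 1 → block sizes [3, 1]

Assembling the blocks gives a Jordan form
J =
  [4, 1, 0, 0]
  [0, 4, 1, 0]
  [0, 0, 4, 0]
  [0, 0, 0, 4]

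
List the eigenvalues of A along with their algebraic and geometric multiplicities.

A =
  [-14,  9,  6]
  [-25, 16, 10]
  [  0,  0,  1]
λ = 1: alg = 3, geom = 2

Step 1 — factor the characteristic polynomial to read off the algebraic multiplicities:
  χ_A(x) = (x - 1)^3

Step 2 — compute geometric multiplicities via the rank-nullity identity g(λ) = n − rank(A − λI):
  rank(A − (1)·I) = 1, so dim ker(A − (1)·I) = n − 1 = 2

Summary:
  λ = 1: algebraic multiplicity = 3, geometric multiplicity = 2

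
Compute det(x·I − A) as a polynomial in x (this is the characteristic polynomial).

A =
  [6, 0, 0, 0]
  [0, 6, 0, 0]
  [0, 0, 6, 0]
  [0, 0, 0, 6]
x^4 - 24*x^3 + 216*x^2 - 864*x + 1296

Expanding det(x·I − A) (e.g. by cofactor expansion or by noting that A is similar to its Jordan form J, which has the same characteristic polynomial as A) gives
  χ_A(x) = x^4 - 24*x^3 + 216*x^2 - 864*x + 1296
which factors as (x - 6)^4. The eigenvalues (with algebraic multiplicities) are λ = 6 with multiplicity 4.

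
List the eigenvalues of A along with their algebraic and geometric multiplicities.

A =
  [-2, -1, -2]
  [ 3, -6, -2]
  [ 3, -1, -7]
λ = -5: alg = 3, geom = 2

Step 1 — factor the characteristic polynomial to read off the algebraic multiplicities:
  χ_A(x) = (x + 5)^3

Step 2 — compute geometric multiplicities via the rank-nullity identity g(λ) = n − rank(A − λI):
  rank(A − (-5)·I) = 1, so dim ker(A − (-5)·I) = n − 1 = 2

Summary:
  λ = -5: algebraic multiplicity = 3, geometric multiplicity = 2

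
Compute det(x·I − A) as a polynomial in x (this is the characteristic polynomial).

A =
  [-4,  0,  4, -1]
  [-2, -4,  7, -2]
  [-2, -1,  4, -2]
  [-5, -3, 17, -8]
x^4 + 12*x^3 + 54*x^2 + 108*x + 81

Expanding det(x·I − A) (e.g. by cofactor expansion or by noting that A is similar to its Jordan form J, which has the same characteristic polynomial as A) gives
  χ_A(x) = x^4 + 12*x^3 + 54*x^2 + 108*x + 81
which factors as (x + 3)^4. The eigenvalues (with algebraic multiplicities) are λ = -3 with multiplicity 4.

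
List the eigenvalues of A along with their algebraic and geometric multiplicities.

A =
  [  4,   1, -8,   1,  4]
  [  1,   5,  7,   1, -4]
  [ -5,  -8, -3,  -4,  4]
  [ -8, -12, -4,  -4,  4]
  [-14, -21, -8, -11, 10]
λ = 2: alg = 4, geom = 2; λ = 4: alg = 1, geom = 1

Step 1 — factor the characteristic polynomial to read off the algebraic multiplicities:
  χ_A(x) = (x - 4)*(x - 2)^4

Step 2 — compute geometric multiplicities via the rank-nullity identity g(λ) = n − rank(A − λI):
  rank(A − (2)·I) = 3, so dim ker(A − (2)·I) = n − 3 = 2
  rank(A − (4)·I) = 4, so dim ker(A − (4)·I) = n − 4 = 1

Summary:
  λ = 2: algebraic multiplicity = 4, geometric multiplicity = 2
  λ = 4: algebraic multiplicity = 1, geometric multiplicity = 1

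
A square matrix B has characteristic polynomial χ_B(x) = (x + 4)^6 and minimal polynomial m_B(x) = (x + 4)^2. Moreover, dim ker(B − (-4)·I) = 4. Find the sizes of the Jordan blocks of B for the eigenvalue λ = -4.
Block sizes for λ = -4: [2, 2, 1, 1]

Step 1 — from the characteristic polynomial, algebraic multiplicity of λ = -4 is 6. From dim ker(B − (-4)·I) = 4, there are exactly 4 Jordan blocks for λ = -4.
Step 2 — from the minimal polynomial, the factor (x + 4)^2 tells us the largest block for λ = -4 has size 2.
Step 3 — with total size 6, 4 blocks, and largest block 2, the block sizes (in nonincreasing order) are [2, 2, 1, 1].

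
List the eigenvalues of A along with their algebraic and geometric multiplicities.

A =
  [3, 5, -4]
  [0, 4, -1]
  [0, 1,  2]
λ = 3: alg = 3, geom = 1

Step 1 — factor the characteristic polynomial to read off the algebraic multiplicities:
  χ_A(x) = (x - 3)^3

Step 2 — compute geometric multiplicities via the rank-nullity identity g(λ) = n − rank(A − λI):
  rank(A − (3)·I) = 2, so dim ker(A − (3)·I) = n − 2 = 1

Summary:
  λ = 3: algebraic multiplicity = 3, geometric multiplicity = 1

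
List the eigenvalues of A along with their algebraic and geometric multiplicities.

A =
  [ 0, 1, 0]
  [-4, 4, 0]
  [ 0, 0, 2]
λ = 2: alg = 3, geom = 2

Step 1 — factor the characteristic polynomial to read off the algebraic multiplicities:
  χ_A(x) = (x - 2)^3

Step 2 — compute geometric multiplicities via the rank-nullity identity g(λ) = n − rank(A − λI):
  rank(A − (2)·I) = 1, so dim ker(A − (2)·I) = n − 1 = 2

Summary:
  λ = 2: algebraic multiplicity = 3, geometric multiplicity = 2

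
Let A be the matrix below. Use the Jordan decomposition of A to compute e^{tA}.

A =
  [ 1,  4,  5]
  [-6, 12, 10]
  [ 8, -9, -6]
e^{tA} =
  [2*t*exp(4*t) + exp(-t), -t*exp(4*t) + exp(4*t) - exp(-t), exp(4*t) - exp(-t)]
  [4*t*exp(4*t) - 2*exp(4*t) + 2*exp(-t), -2*t*exp(4*t) + 3*exp(4*t) - 2*exp(-t), 2*exp(4*t) - 2*exp(-t)]
  [-2*t*exp(4*t) + 2*exp(4*t) - 2*exp(-t), t*exp(4*t) - 2*exp(4*t) + 2*exp(-t), -exp(4*t) + 2*exp(-t)]

Strategy: write A = P · J · P⁻¹ where J is a Jordan canonical form, so e^{tA} = P · e^{tJ} · P⁻¹, and e^{tJ} can be computed block-by-block.

A has Jordan form
J =
  [-1, 0, 0]
  [ 0, 4, 1]
  [ 0, 0, 4]
(up to reordering of blocks).

Per-block formulas:
  For a 2×2 Jordan block J_2(4): exp(t · J_2(4)) = e^(4t)·(I + t·N), where N is the 2×2 nilpotent shift.
  For a 1×1 block at λ = -1: exp(t · [-1]) = [e^(-1t)].

After assembling e^{tJ} and conjugating by P, we get:

e^{tA} =
  [2*t*exp(4*t) + exp(-t), -t*exp(4*t) + exp(4*t) - exp(-t), exp(4*t) - exp(-t)]
  [4*t*exp(4*t) - 2*exp(4*t) + 2*exp(-t), -2*t*exp(4*t) + 3*exp(4*t) - 2*exp(-t), 2*exp(4*t) - 2*exp(-t)]
  [-2*t*exp(4*t) + 2*exp(4*t) - 2*exp(-t), t*exp(4*t) - 2*exp(4*t) + 2*exp(-t), -exp(4*t) + 2*exp(-t)]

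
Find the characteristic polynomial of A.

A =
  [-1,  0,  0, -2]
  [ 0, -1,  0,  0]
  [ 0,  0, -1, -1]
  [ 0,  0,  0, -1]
x^4 + 4*x^3 + 6*x^2 + 4*x + 1

Expanding det(x·I − A) (e.g. by cofactor expansion or by noting that A is similar to its Jordan form J, which has the same characteristic polynomial as A) gives
  χ_A(x) = x^4 + 4*x^3 + 6*x^2 + 4*x + 1
which factors as (x + 1)^4. The eigenvalues (with algebraic multiplicities) are λ = -1 with multiplicity 4.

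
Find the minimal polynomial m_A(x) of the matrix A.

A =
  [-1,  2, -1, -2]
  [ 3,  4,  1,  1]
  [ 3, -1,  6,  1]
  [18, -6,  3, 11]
x^3 - 15*x^2 + 75*x - 125

The characteristic polynomial is χ_A(x) = (x - 5)^4, so the eigenvalues are known. The minimal polynomial is
  m_A(x) = Π_λ (x − λ)^{k_λ}
where k_λ is the size of the *largest* Jordan block for λ (equivalently, the smallest k with (A − λI)^k v = 0 for every generalised eigenvector v of λ).

  λ = 5: largest Jordan block has size 3, contributing (x − 5)^3

So m_A(x) = (x - 5)^3 = x^3 - 15*x^2 + 75*x - 125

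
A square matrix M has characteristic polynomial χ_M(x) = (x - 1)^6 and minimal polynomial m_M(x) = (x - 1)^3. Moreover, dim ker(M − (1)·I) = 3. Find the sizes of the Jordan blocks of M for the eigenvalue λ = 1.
Block sizes for λ = 1: [3, 2, 1]

Step 1 — from the characteristic polynomial, algebraic multiplicity of λ = 1 is 6. From dim ker(M − (1)·I) = 3, there are exactly 3 Jordan blocks for λ = 1.
Step 2 — from the minimal polynomial, the factor (x − 1)^3 tells us the largest block for λ = 1 has size 3.
Step 3 — with total size 6, 3 blocks, and largest block 3, the block sizes (in nonincreasing order) are [3, 2, 1].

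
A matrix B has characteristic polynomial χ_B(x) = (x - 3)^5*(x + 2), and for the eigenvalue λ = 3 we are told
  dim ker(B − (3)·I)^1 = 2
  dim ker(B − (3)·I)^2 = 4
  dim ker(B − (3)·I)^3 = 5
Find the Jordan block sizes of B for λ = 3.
Block sizes for λ = 3: [3, 2]

From the dimensions of kernels of powers, the number of Jordan blocks of size at least j is d_j − d_{j−1} where d_j = dim ker(N^j) (with d_0 = 0). Computing the differences gives [2, 2, 1].
The number of blocks of size exactly k is (#blocks of size ≥ k) − (#blocks of size ≥ k + 1), so the partition is: 1 block(s) of size 2, 1 block(s) of size 3.
In nonincreasing order the block sizes are [3, 2].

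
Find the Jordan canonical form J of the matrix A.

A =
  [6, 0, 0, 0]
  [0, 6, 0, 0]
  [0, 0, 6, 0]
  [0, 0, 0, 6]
J_1(6) ⊕ J_1(6) ⊕ J_1(6) ⊕ J_1(6)

The characteristic polynomial is
  det(x·I − A) = x^4 - 24*x^3 + 216*x^2 - 864*x + 1296 = (x - 6)^4

Eigenvalues and multiplicities (the geometric multiplicity of λ is n − rank(A − λI), which equals the number of Jordan blocks for λ):
  λ = 6: algebraic multiplicity = 4, geometric multiplicity = 4

Determining the block sizes for each eigenvalue:
  λ = 6: gm = am = 4, so every block has size 1 → block sizes [1, 1, 1, 1]

Assembling the blocks gives a Jordan form
J =
  [6, 0, 0, 0]
  [0, 6, 0, 0]
  [0, 0, 6, 0]
  [0, 0, 0, 6]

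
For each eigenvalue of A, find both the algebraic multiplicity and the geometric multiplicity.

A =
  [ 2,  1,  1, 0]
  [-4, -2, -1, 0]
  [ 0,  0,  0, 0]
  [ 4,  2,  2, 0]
λ = 0: alg = 4, geom = 2

Step 1 — factor the characteristic polynomial to read off the algebraic multiplicities:
  χ_A(x) = x^4

Step 2 — compute geometric multiplicities via the rank-nullity identity g(λ) = n − rank(A − λI):
  rank(A − (0)·I) = 2, so dim ker(A − (0)·I) = n − 2 = 2

Summary:
  λ = 0: algebraic multiplicity = 4, geometric multiplicity = 2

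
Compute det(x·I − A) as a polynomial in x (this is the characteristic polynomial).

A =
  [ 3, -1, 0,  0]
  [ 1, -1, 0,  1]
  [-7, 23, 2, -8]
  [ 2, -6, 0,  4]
x^4 - 8*x^3 + 24*x^2 - 32*x + 16

Expanding det(x·I − A) (e.g. by cofactor expansion or by noting that A is similar to its Jordan form J, which has the same characteristic polynomial as A) gives
  χ_A(x) = x^4 - 8*x^3 + 24*x^2 - 32*x + 16
which factors as (x - 2)^4. The eigenvalues (with algebraic multiplicities) are λ = 2 with multiplicity 4.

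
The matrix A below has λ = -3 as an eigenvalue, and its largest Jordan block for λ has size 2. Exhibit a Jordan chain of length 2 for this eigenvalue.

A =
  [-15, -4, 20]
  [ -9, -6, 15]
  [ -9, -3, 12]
A Jordan chain for λ = -3 of length 2:
v_1 = (-12, -9, -9)ᵀ
v_2 = (1, 0, 0)ᵀ

Let N = A − (-3)·I. We want v_2 with N^2 v_2 = 0 but N^1 v_2 ≠ 0; then v_{j-1} := N · v_j for j = 2, …, 2.

Pick v_2 = (1, 0, 0)ᵀ.
Then v_1 = N · v_2 = (-12, -9, -9)ᵀ.

Sanity check: (A − (-3)·I) v_1 = (0, 0, 0)ᵀ = 0. ✓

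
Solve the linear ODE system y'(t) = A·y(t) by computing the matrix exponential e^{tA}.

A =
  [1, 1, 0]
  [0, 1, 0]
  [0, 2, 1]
e^{tA} =
  [exp(t), t*exp(t), 0]
  [0, exp(t), 0]
  [0, 2*t*exp(t), exp(t)]

Strategy: write A = P · J · P⁻¹ where J is a Jordan canonical form, so e^{tA} = P · e^{tJ} · P⁻¹, and e^{tJ} can be computed block-by-block.

A has Jordan form
J =
  [1, 1, 0]
  [0, 1, 0]
  [0, 0, 1]
(up to reordering of blocks).

Per-block formulas:
  For a 2×2 Jordan block J_2(1): exp(t · J_2(1)) = e^(1t)·(I + t·N), where N is the 2×2 nilpotent shift.
  For a 1×1 block at λ = 1: exp(t · [1]) = [e^(1t)].

After assembling e^{tJ} and conjugating by P, we get:

e^{tA} =
  [exp(t), t*exp(t), 0]
  [0, exp(t), 0]
  [0, 2*t*exp(t), exp(t)]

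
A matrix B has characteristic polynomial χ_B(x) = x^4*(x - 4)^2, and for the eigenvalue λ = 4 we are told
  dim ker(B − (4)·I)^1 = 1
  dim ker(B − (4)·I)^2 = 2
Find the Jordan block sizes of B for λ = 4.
Block sizes for λ = 4: [2]

From the dimensions of kernels of powers, the number of Jordan blocks of size at least j is d_j − d_{j−1} where d_j = dim ker(N^j) (with d_0 = 0). Computing the differences gives [1, 1].
The number of blocks of size exactly k is (#blocks of size ≥ k) − (#blocks of size ≥ k + 1), so the partition is: 1 block(s) of size 2.
In nonincreasing order the block sizes are [2].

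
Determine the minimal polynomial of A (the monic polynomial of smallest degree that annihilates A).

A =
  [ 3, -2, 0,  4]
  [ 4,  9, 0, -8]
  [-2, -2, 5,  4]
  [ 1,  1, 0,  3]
x^2 - 10*x + 25

The characteristic polynomial is χ_A(x) = (x - 5)^4, so the eigenvalues are known. The minimal polynomial is
  m_A(x) = Π_λ (x − λ)^{k_λ}
where k_λ is the size of the *largest* Jordan block for λ (equivalently, the smallest k with (A − λI)^k v = 0 for every generalised eigenvector v of λ).

  λ = 5: largest Jordan block has size 2, contributing (x − 5)^2

So m_A(x) = (x - 5)^2 = x^2 - 10*x + 25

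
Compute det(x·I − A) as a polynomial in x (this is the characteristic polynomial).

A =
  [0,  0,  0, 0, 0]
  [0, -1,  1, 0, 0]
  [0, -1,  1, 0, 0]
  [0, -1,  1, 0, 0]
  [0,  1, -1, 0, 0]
x^5

Expanding det(x·I − A) (e.g. by cofactor expansion or by noting that A is similar to its Jordan form J, which has the same characteristic polynomial as A) gives
  χ_A(x) = x^5
which factors as x^5. The eigenvalues (with algebraic multiplicities) are λ = 0 with multiplicity 5.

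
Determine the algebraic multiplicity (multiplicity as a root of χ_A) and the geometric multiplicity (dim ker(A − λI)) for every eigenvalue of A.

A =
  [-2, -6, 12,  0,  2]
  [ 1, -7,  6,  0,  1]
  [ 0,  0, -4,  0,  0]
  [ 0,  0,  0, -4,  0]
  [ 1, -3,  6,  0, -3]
λ = -4: alg = 5, geom = 4

Step 1 — factor the characteristic polynomial to read off the algebraic multiplicities:
  χ_A(x) = (x + 4)^5

Step 2 — compute geometric multiplicities via the rank-nullity identity g(λ) = n − rank(A − λI):
  rank(A − (-4)·I) = 1, so dim ker(A − (-4)·I) = n − 1 = 4

Summary:
  λ = -4: algebraic multiplicity = 5, geometric multiplicity = 4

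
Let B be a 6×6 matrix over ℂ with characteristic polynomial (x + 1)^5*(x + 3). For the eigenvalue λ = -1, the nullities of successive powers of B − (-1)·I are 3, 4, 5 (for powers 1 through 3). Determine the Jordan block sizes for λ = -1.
Block sizes for λ = -1: [3, 1, 1]

From the dimensions of kernels of powers, the number of Jordan blocks of size at least j is d_j − d_{j−1} where d_j = dim ker(N^j) (with d_0 = 0). Computing the differences gives [3, 1, 1].
The number of blocks of size exactly k is (#blocks of size ≥ k) − (#blocks of size ≥ k + 1), so the partition is: 2 block(s) of size 1, 1 block(s) of size 3.
In nonincreasing order the block sizes are [3, 1, 1].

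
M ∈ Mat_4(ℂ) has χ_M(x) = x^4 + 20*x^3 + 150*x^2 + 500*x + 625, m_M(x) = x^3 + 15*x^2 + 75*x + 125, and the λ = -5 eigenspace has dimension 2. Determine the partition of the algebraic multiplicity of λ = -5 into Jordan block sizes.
Block sizes for λ = -5: [3, 1]

Step 1 — from the characteristic polynomial, algebraic multiplicity of λ = -5 is 4. From dim ker(M − (-5)·I) = 2, there are exactly 2 Jordan blocks for λ = -5.
Step 2 — from the minimal polynomial, the factor (x + 5)^3 tells us the largest block for λ = -5 has size 3.
Step 3 — with total size 4, 2 blocks, and largest block 3, the block sizes (in nonincreasing order) are [3, 1].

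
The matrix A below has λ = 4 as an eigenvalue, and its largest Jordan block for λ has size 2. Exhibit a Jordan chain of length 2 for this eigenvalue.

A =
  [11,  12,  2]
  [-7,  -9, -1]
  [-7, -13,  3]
A Jordan chain for λ = 4 of length 2:
v_1 = (2, -1, -1)ᵀ
v_2 = (2, -1, 0)ᵀ

Let N = A − (4)·I. We want v_2 with N^2 v_2 = 0 but N^1 v_2 ≠ 0; then v_{j-1} := N · v_j for j = 2, …, 2.

Pick v_2 = (2, -1, 0)ᵀ.
Then v_1 = N · v_2 = (2, -1, -1)ᵀ.

Sanity check: (A − (4)·I) v_1 = (0, 0, 0)ᵀ = 0. ✓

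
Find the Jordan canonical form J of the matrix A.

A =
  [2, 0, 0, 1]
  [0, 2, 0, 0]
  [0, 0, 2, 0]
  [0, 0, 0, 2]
J_2(2) ⊕ J_1(2) ⊕ J_1(2)

The characteristic polynomial is
  det(x·I − A) = x^4 - 8*x^3 + 24*x^2 - 32*x + 16 = (x - 2)^4

Eigenvalues and multiplicities (the geometric multiplicity of λ is n − rank(A − λI), which equals the number of Jordan blocks for λ):
  λ = 2: algebraic multiplicity = 4, geometric multiplicity = 3

Determining the block sizes for each eigenvalue:
  λ = 2: 3 blocks summing to 4 forces exactly one block of size 2 and the rest size 1 → block sizes [2, 1, 1]

Assembling the blocks gives a Jordan form
J =
  [2, 1, 0, 0]
  [0, 2, 0, 0]
  [0, 0, 2, 0]
  [0, 0, 0, 2]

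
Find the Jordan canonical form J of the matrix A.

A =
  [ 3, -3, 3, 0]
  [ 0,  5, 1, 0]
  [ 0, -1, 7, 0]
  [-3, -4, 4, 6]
J_1(3) ⊕ J_2(6) ⊕ J_1(6)

The characteristic polynomial is
  det(x·I − A) = x^4 - 21*x^3 + 162*x^2 - 540*x + 648 = (x - 6)^3*(x - 3)

Eigenvalues and multiplicities (the geometric multiplicity of λ is n − rank(A − λI), which equals the number of Jordan blocks for λ):
  λ = 3: algebraic multiplicity = 1, geometric multiplicity = 1
  λ = 6: algebraic multiplicity = 3, geometric multiplicity = 2

Determining the block sizes for each eigenvalue:
  λ = 3: one block (gm = 1), so the single block has size am = 1 → block sizes [1]
  λ = 6: 2 blocks summing to 3 forces exactly one block of size 2 and the rest size 1 → block sizes [2, 1]

Assembling the blocks gives a Jordan form
J =
  [3, 0, 0, 0]
  [0, 6, 1, 0]
  [0, 0, 6, 0]
  [0, 0, 0, 6]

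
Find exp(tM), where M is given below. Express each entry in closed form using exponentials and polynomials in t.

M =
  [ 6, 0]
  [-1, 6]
e^{tM} =
  [exp(6*t), 0]
  [-t*exp(6*t), exp(6*t)]

Strategy: write M = P · J · P⁻¹ where J is a Jordan canonical form, so e^{tM} = P · e^{tJ} · P⁻¹, and e^{tJ} can be computed block-by-block.

M has Jordan form
J =
  [6, 1]
  [0, 6]
(up to reordering of blocks).

Per-block formulas:
  For a 2×2 Jordan block J_2(6): exp(t · J_2(6)) = e^(6t)·(I + t·N), where N is the 2×2 nilpotent shift.

After assembling e^{tJ} and conjugating by P, we get:

e^{tM} =
  [exp(6*t), 0]
  [-t*exp(6*t), exp(6*t)]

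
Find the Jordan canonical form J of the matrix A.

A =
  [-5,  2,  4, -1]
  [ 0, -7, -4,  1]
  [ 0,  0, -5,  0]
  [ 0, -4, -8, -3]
J_2(-5) ⊕ J_1(-5) ⊕ J_1(-5)

The characteristic polynomial is
  det(x·I − A) = x^4 + 20*x^3 + 150*x^2 + 500*x + 625 = (x + 5)^4

Eigenvalues and multiplicities (the geometric multiplicity of λ is n − rank(A − λI), which equals the number of Jordan blocks for λ):
  λ = -5: algebraic multiplicity = 4, geometric multiplicity = 3

Determining the block sizes for each eigenvalue:
  λ = -5: 3 blocks summing to 4 forces exactly one block of size 2 and the rest size 1 → block sizes [2, 1, 1]

Assembling the blocks gives a Jordan form
J =
  [-5,  1,  0,  0]
  [ 0, -5,  0,  0]
  [ 0,  0, -5,  0]
  [ 0,  0,  0, -5]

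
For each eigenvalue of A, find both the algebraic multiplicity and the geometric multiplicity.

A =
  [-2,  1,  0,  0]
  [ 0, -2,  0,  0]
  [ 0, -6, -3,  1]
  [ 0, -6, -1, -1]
λ = -2: alg = 4, geom = 2

Step 1 — factor the characteristic polynomial to read off the algebraic multiplicities:
  χ_A(x) = (x + 2)^4

Step 2 — compute geometric multiplicities via the rank-nullity identity g(λ) = n − rank(A − λI):
  rank(A − (-2)·I) = 2, so dim ker(A − (-2)·I) = n − 2 = 2

Summary:
  λ = -2: algebraic multiplicity = 4, geometric multiplicity = 2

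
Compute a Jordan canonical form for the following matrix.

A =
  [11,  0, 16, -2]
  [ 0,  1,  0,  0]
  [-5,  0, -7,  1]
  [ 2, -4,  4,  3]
J_1(1) ⊕ J_1(1) ⊕ J_2(3)

The characteristic polynomial is
  det(x·I − A) = x^4 - 8*x^3 + 22*x^2 - 24*x + 9 = (x - 3)^2*(x - 1)^2

Eigenvalues and multiplicities (the geometric multiplicity of λ is n − rank(A − λI), which equals the number of Jordan blocks for λ):
  λ = 1: algebraic multiplicity = 2, geometric multiplicity = 2
  λ = 3: algebraic multiplicity = 2, geometric multiplicity = 1

Determining the block sizes for each eigenvalue:
  λ = 1: gm = am = 2, so every block has size 1 → block sizes [1, 1]
  λ = 3: one block (gm = 1), so the single block has size am = 2 → block sizes [2]

Assembling the blocks gives a Jordan form
J =
  [1, 0, 0, 0]
  [0, 1, 0, 0]
  [0, 0, 3, 1]
  [0, 0, 0, 3]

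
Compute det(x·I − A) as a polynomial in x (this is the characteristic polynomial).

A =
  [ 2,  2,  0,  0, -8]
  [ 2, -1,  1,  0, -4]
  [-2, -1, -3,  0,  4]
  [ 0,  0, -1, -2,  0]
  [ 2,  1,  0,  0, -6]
x^5 + 10*x^4 + 40*x^3 + 80*x^2 + 80*x + 32

Expanding det(x·I − A) (e.g. by cofactor expansion or by noting that A is similar to its Jordan form J, which has the same characteristic polynomial as A) gives
  χ_A(x) = x^5 + 10*x^4 + 40*x^3 + 80*x^2 + 80*x + 32
which factors as (x + 2)^5. The eigenvalues (with algebraic multiplicities) are λ = -2 with multiplicity 5.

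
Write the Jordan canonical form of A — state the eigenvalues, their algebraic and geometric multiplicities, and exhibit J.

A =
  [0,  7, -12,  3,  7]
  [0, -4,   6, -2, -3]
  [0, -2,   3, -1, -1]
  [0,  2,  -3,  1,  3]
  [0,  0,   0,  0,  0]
J_3(0) ⊕ J_2(0)

The characteristic polynomial is
  det(x·I − A) = x^5

Eigenvalues and multiplicities (the geometric multiplicity of λ is n − rank(A − λI), which equals the number of Jordan blocks for λ):
  λ = 0: algebraic multiplicity = 5, geometric multiplicity = 2

Determining the block sizes for each eigenvalue:
  λ = 0: with am = 5 and gm = 2, the partition is not yet determined (e.g. several partitions of 5 into 2 parts exist). Let N = A − (0)·I. Computing rank(N^1) = 3, rank(N^2) = 1, rank(N^3) = 0; the number of blocks of size ≥ j is rank(N^{j−1}) − rank(N^j), giving [2, 2, 1]. So we have 1 block(s) of size 3, 1 block(s) of size 2 → block sizes [3, 2]

Assembling the blocks gives a Jordan form
J =
  [0, 1, 0, 0, 0]
  [0, 0, 1, 0, 0]
  [0, 0, 0, 0, 0]
  [0, 0, 0, 0, 1]
  [0, 0, 0, 0, 0]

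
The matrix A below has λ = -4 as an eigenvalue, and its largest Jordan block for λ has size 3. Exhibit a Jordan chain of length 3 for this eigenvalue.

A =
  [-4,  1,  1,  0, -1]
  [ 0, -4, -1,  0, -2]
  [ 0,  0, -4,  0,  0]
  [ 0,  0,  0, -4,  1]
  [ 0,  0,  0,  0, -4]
A Jordan chain for λ = -4 of length 3:
v_1 = (-1, 0, 0, 0, 0)ᵀ
v_2 = (1, -1, 0, 0, 0)ᵀ
v_3 = (0, 0, 1, 0, 0)ᵀ

Let N = A − (-4)·I. We want v_3 with N^3 v_3 = 0 but N^2 v_3 ≠ 0; then v_{j-1} := N · v_j for j = 3, …, 2.

Pick v_3 = (0, 0, 1, 0, 0)ᵀ.
Then v_2 = N · v_3 = (1, -1, 0, 0, 0)ᵀ.
Then v_1 = N · v_2 = (-1, 0, 0, 0, 0)ᵀ.

Sanity check: (A − (-4)·I) v_1 = (0, 0, 0, 0, 0)ᵀ = 0. ✓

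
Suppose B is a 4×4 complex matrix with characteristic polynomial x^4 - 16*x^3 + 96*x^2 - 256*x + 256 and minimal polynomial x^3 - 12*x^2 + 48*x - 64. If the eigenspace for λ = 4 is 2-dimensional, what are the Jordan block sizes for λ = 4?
Block sizes for λ = 4: [3, 1]

Step 1 — from the characteristic polynomial, algebraic multiplicity of λ = 4 is 4. From dim ker(B − (4)·I) = 2, there are exactly 2 Jordan blocks for λ = 4.
Step 2 — from the minimal polynomial, the factor (x − 4)^3 tells us the largest block for λ = 4 has size 3.
Step 3 — with total size 4, 2 blocks, and largest block 3, the block sizes (in nonincreasing order) are [3, 1].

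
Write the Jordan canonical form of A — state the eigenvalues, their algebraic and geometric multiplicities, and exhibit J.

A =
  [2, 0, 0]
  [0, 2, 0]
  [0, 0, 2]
J_1(2) ⊕ J_1(2) ⊕ J_1(2)

The characteristic polynomial is
  det(x·I − A) = x^3 - 6*x^2 + 12*x - 8 = (x - 2)^3

Eigenvalues and multiplicities (the geometric multiplicity of λ is n − rank(A − λI), which equals the number of Jordan blocks for λ):
  λ = 2: algebraic multiplicity = 3, geometric multiplicity = 3

Determining the block sizes for each eigenvalue:
  λ = 2: gm = am = 3, so every block has size 1 → block sizes [1, 1, 1]

Assembling the blocks gives a Jordan form
J =
  [2, 0, 0]
  [0, 2, 0]
  [0, 0, 2]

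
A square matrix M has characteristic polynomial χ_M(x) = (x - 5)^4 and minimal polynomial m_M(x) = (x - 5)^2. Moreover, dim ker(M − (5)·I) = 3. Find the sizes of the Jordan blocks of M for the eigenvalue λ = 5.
Block sizes for λ = 5: [2, 1, 1]

Step 1 — from the characteristic polynomial, algebraic multiplicity of λ = 5 is 4. From dim ker(M − (5)·I) = 3, there are exactly 3 Jordan blocks for λ = 5.
Step 2 — from the minimal polynomial, the factor (x − 5)^2 tells us the largest block for λ = 5 has size 2.
Step 3 — with total size 4, 3 blocks, and largest block 2, the block sizes (in nonincreasing order) are [2, 1, 1].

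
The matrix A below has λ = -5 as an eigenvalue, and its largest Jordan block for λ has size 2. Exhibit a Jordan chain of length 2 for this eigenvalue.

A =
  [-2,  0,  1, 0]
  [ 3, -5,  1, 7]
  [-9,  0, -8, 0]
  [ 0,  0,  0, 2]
A Jordan chain for λ = -5 of length 2:
v_1 = (3, 3, -9, 0)ᵀ
v_2 = (1, 0, 0, 0)ᵀ

Let N = A − (-5)·I. We want v_2 with N^2 v_2 = 0 but N^1 v_2 ≠ 0; then v_{j-1} := N · v_j for j = 2, …, 2.

Pick v_2 = (1, 0, 0, 0)ᵀ.
Then v_1 = N · v_2 = (3, 3, -9, 0)ᵀ.

Sanity check: (A − (-5)·I) v_1 = (0, 0, 0, 0)ᵀ = 0. ✓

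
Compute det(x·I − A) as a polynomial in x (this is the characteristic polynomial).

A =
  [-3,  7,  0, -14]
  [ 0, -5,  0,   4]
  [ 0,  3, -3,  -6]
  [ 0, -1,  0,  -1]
x^4 + 12*x^3 + 54*x^2 + 108*x + 81

Expanding det(x·I − A) (e.g. by cofactor expansion or by noting that A is similar to its Jordan form J, which has the same characteristic polynomial as A) gives
  χ_A(x) = x^4 + 12*x^3 + 54*x^2 + 108*x + 81
which factors as (x + 3)^4. The eigenvalues (with algebraic multiplicities) are λ = -3 with multiplicity 4.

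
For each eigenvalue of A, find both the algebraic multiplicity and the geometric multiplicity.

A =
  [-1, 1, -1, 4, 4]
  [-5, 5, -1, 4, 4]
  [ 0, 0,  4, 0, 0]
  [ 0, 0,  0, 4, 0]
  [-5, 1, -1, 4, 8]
λ = 4: alg = 5, geom = 4

Step 1 — factor the characteristic polynomial to read off the algebraic multiplicities:
  χ_A(x) = (x - 4)^5

Step 2 — compute geometric multiplicities via the rank-nullity identity g(λ) = n − rank(A − λI):
  rank(A − (4)·I) = 1, so dim ker(A − (4)·I) = n − 1 = 4

Summary:
  λ = 4: algebraic multiplicity = 5, geometric multiplicity = 4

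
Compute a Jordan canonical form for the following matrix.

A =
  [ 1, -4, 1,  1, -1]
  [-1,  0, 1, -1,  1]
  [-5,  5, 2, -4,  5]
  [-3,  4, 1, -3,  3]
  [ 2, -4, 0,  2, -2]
J_1(-2) ⊕ J_3(0) ⊕ J_1(0)

The characteristic polynomial is
  det(x·I − A) = x^5 + 2*x^4 = x^4*(x + 2)

Eigenvalues and multiplicities (the geometric multiplicity of λ is n − rank(A − λI), which equals the number of Jordan blocks for λ):
  λ = -2: algebraic multiplicity = 1, geometric multiplicity = 1
  λ = 0: algebraic multiplicity = 4, geometric multiplicity = 2

Determining the block sizes for each eigenvalue:
  λ = -2: one block (gm = 1), so the single block has size am = 1 → block sizes [1]
  λ = 0: with am = 4 and gm = 2, the partition is not yet determined (e.g. several partitions of 4 into 2 parts exist). Let N = A − (0)·I. Computing rank(N^1) = 3, rank(N^2) = 2, rank(N^3) = 1; the number of blocks of size ≥ j is rank(N^{j−1}) − rank(N^j), giving [2, 1, 1]. So we have 1 block(s) of size 3, 1 block(s) of size 1 → block sizes [3, 1]

Assembling the blocks gives a Jordan form
J =
  [-2, 0, 0, 0, 0]
  [ 0, 0, 1, 0, 0]
  [ 0, 0, 0, 1, 0]
  [ 0, 0, 0, 0, 0]
  [ 0, 0, 0, 0, 0]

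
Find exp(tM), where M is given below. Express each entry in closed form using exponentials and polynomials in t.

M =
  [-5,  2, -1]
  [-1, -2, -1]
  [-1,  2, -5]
e^{tM} =
  [-t*exp(-4*t) + exp(-4*t), 2*t*exp(-4*t), -t*exp(-4*t)]
  [-t*exp(-4*t), 2*t*exp(-4*t) + exp(-4*t), -t*exp(-4*t)]
  [-t*exp(-4*t), 2*t*exp(-4*t), -t*exp(-4*t) + exp(-4*t)]

Strategy: write M = P · J · P⁻¹ where J is a Jordan canonical form, so e^{tM} = P · e^{tJ} · P⁻¹, and e^{tJ} can be computed block-by-block.

M has Jordan form
J =
  [-4,  1,  0]
  [ 0, -4,  0]
  [ 0,  0, -4]
(up to reordering of blocks).

Per-block formulas:
  For a 1×1 block at λ = -4: exp(t · [-4]) = [e^(-4t)].
  For a 2×2 Jordan block J_2(-4): exp(t · J_2(-4)) = e^(-4t)·(I + t·N), where N is the 2×2 nilpotent shift.

After assembling e^{tJ} and conjugating by P, we get:

e^{tM} =
  [-t*exp(-4*t) + exp(-4*t), 2*t*exp(-4*t), -t*exp(-4*t)]
  [-t*exp(-4*t), 2*t*exp(-4*t) + exp(-4*t), -t*exp(-4*t)]
  [-t*exp(-4*t), 2*t*exp(-4*t), -t*exp(-4*t) + exp(-4*t)]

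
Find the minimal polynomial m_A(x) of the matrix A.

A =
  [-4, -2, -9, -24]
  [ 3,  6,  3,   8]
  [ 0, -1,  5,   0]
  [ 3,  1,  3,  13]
x^3 - 15*x^2 + 75*x - 125

The characteristic polynomial is χ_A(x) = (x - 5)^4, so the eigenvalues are known. The minimal polynomial is
  m_A(x) = Π_λ (x − λ)^{k_λ}
where k_λ is the size of the *largest* Jordan block for λ (equivalently, the smallest k with (A − λI)^k v = 0 for every generalised eigenvector v of λ).

  λ = 5: largest Jordan block has size 3, contributing (x − 5)^3

So m_A(x) = (x - 5)^3 = x^3 - 15*x^2 + 75*x - 125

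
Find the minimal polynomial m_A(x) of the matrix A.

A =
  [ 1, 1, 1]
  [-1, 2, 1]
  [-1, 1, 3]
x^3 - 6*x^2 + 12*x - 8

The characteristic polynomial is χ_A(x) = (x - 2)^3, so the eigenvalues are known. The minimal polynomial is
  m_A(x) = Π_λ (x − λ)^{k_λ}
where k_λ is the size of the *largest* Jordan block for λ (equivalently, the smallest k with (A − λI)^k v = 0 for every generalised eigenvector v of λ).

  λ = 2: largest Jordan block has size 3, contributing (x − 2)^3

So m_A(x) = (x - 2)^3 = x^3 - 6*x^2 + 12*x - 8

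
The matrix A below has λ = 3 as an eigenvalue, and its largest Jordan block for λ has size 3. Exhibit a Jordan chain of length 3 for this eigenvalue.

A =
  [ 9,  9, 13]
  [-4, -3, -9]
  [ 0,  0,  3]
A Jordan chain for λ = 3 of length 3:
v_1 = (-3, 2, 0)ᵀ
v_2 = (13, -9, 0)ᵀ
v_3 = (0, 0, 1)ᵀ

Let N = A − (3)·I. We want v_3 with N^3 v_3 = 0 but N^2 v_3 ≠ 0; then v_{j-1} := N · v_j for j = 3, …, 2.

Pick v_3 = (0, 0, 1)ᵀ.
Then v_2 = N · v_3 = (13, -9, 0)ᵀ.
Then v_1 = N · v_2 = (-3, 2, 0)ᵀ.

Sanity check: (A − (3)·I) v_1 = (0, 0, 0)ᵀ = 0. ✓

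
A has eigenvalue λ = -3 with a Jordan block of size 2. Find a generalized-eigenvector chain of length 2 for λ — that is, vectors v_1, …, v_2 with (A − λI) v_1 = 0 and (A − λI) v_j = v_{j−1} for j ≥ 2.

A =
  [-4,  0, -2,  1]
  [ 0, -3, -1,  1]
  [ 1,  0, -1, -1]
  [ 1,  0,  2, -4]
A Jordan chain for λ = -3 of length 2:
v_1 = (-1, 0, 1, 1)ᵀ
v_2 = (1, 0, 0, 0)ᵀ

Let N = A − (-3)·I. We want v_2 with N^2 v_2 = 0 but N^1 v_2 ≠ 0; then v_{j-1} := N · v_j for j = 2, …, 2.

Pick v_2 = (1, 0, 0, 0)ᵀ.
Then v_1 = N · v_2 = (-1, 0, 1, 1)ᵀ.

Sanity check: (A − (-3)·I) v_1 = (0, 0, 0, 0)ᵀ = 0. ✓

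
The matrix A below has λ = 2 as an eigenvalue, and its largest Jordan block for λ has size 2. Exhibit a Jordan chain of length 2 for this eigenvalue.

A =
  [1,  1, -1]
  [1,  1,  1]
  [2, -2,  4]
A Jordan chain for λ = 2 of length 2:
v_1 = (-1, 1, 2)ᵀ
v_2 = (1, 0, 0)ᵀ

Let N = A − (2)·I. We want v_2 with N^2 v_2 = 0 but N^1 v_2 ≠ 0; then v_{j-1} := N · v_j for j = 2, …, 2.

Pick v_2 = (1, 0, 0)ᵀ.
Then v_1 = N · v_2 = (-1, 1, 2)ᵀ.

Sanity check: (A − (2)·I) v_1 = (0, 0, 0)ᵀ = 0. ✓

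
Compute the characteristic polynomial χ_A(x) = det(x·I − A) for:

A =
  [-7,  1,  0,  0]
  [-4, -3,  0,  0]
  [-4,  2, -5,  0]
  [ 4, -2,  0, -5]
x^4 + 20*x^3 + 150*x^2 + 500*x + 625

Expanding det(x·I − A) (e.g. by cofactor expansion or by noting that A is similar to its Jordan form J, which has the same characteristic polynomial as A) gives
  χ_A(x) = x^4 + 20*x^3 + 150*x^2 + 500*x + 625
which factors as (x + 5)^4. The eigenvalues (with algebraic multiplicities) are λ = -5 with multiplicity 4.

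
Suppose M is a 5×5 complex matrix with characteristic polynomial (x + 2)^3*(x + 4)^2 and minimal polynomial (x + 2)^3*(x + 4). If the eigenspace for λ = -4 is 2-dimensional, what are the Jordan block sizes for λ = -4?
Block sizes for λ = -4: [1, 1]

Step 1 — from the characteristic polynomial, algebraic multiplicity of λ = -4 is 2. From dim ker(M − (-4)·I) = 2, there are exactly 2 Jordan blocks for λ = -4.
Step 2 — from the minimal polynomial, the factor (x + 4) tells us the largest block for λ = -4 has size 1.
Step 3 — with total size 2, 2 blocks, and largest block 1, the block sizes (in nonincreasing order) are [1, 1].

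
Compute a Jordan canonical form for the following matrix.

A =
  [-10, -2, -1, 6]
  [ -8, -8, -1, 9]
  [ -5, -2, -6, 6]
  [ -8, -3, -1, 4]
J_3(-5) ⊕ J_1(-5)

The characteristic polynomial is
  det(x·I − A) = x^4 + 20*x^3 + 150*x^2 + 500*x + 625 = (x + 5)^4

Eigenvalues and multiplicities (the geometric multiplicity of λ is n − rank(A − λI), which equals the number of Jordan blocks for λ):
  λ = -5: algebraic multiplicity = 4, geometric multiplicity = 2

Determining the block sizes for each eigenvalue:
  λ = -5: with am = 4 and gm = 2, the partition is not yet determined (e.g. several partitions of 4 into 2 parts exist). Let N = A − (-5)·I. Computing rank(N^1) = 2, rank(N^2) = 1, rank(N^3) = 0; the number of blocks of size ≥ j is rank(N^{j−1}) − rank(N^j), giving [2, 1, 1]. So we have 1 block(s) of size 3, 1 block(s) of size 1 → block sizes [3, 1]

Assembling the blocks gives a Jordan form
J =
  [-5,  1,  0,  0]
  [ 0, -5,  1,  0]
  [ 0,  0, -5,  0]
  [ 0,  0,  0, -5]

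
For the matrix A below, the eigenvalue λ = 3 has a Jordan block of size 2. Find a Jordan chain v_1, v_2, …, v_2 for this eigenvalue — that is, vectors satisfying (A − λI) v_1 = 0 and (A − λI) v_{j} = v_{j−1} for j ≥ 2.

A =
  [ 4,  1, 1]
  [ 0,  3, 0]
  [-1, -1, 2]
A Jordan chain for λ = 3 of length 2:
v_1 = (1, 0, -1)ᵀ
v_2 = (1, 0, 0)ᵀ

Let N = A − (3)·I. We want v_2 with N^2 v_2 = 0 but N^1 v_2 ≠ 0; then v_{j-1} := N · v_j for j = 2, …, 2.

Pick v_2 = (1, 0, 0)ᵀ.
Then v_1 = N · v_2 = (1, 0, -1)ᵀ.

Sanity check: (A − (3)·I) v_1 = (0, 0, 0)ᵀ = 0. ✓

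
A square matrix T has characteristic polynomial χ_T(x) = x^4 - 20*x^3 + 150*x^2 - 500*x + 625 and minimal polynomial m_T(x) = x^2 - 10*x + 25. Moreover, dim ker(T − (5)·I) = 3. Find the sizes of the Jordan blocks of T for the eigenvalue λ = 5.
Block sizes for λ = 5: [2, 1, 1]

Step 1 — from the characteristic polynomial, algebraic multiplicity of λ = 5 is 4. From dim ker(T − (5)·I) = 3, there are exactly 3 Jordan blocks for λ = 5.
Step 2 — from the minimal polynomial, the factor (x − 5)^2 tells us the largest block for λ = 5 has size 2.
Step 3 — with total size 4, 3 blocks, and largest block 2, the block sizes (in nonincreasing order) are [2, 1, 1].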